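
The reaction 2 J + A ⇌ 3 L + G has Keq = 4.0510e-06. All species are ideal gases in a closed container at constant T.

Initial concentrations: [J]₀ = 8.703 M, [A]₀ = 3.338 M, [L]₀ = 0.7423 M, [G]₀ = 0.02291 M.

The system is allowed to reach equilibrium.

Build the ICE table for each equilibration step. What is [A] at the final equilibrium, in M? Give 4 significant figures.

[A]_eq = 3.358 M

Q₀ = 3.7063e-05 vs Keq = 4.0510e-06 ⇒ Q>K, reverse
Step 1:
                    J           A           L           G
  Initial       8.703       3.338      0.7423     0.02291
  Change       0.0393     0.01965    -0.05896    -0.01965
  Equil         8.742       3.358      0.6833    0.003258
  solve Keq expr → x = -0.01965; check Q = 4.0510e-06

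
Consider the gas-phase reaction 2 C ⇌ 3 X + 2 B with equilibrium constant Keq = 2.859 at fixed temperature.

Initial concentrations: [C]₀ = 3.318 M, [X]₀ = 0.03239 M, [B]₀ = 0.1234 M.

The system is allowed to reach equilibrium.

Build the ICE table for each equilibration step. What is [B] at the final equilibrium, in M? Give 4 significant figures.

Q₀ = 4.7001e-08 vs Keq = 2.859 ⇒ Q<K, forward
Step 1:
                    C           X           B
  I             3.318     0.03239      0.1234
  C            -1.236       1.854       1.236
  E             2.082       1.886       1.359
  solve Keq expr → x = 0.6179; check Q = 2.859

[B]_eq = 1.359 M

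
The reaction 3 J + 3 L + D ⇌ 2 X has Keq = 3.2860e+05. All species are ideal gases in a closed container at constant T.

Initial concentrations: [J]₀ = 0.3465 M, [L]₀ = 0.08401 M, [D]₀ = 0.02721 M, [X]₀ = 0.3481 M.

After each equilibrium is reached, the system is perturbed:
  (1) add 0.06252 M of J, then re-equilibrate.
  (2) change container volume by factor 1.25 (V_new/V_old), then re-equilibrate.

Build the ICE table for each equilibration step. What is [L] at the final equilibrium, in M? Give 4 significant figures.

[L]_eq = 0.06747 M

Q₀ = 1.8054e+05 vs Keq = 3.2860e+05 ⇒ Q<K, forward
Step 1:
                   J          L          D          X
  Initial     0.3465    0.08401    0.02721     0.3481
  Change   -0.009435  -0.009435  -0.003145    0.00629
  Equil       0.3371    0.07457    0.02406     0.3544
  solve Keq expr → x = 0.003145; check Q = 3.2860e+05
Then add 0.06252 M of J.
Step 2:
                   J          L          D          X
  Initial     0.3996    0.07457    0.02406     0.3544
  Change   -0.007471  -0.007471   -0.00249   0.004981
  Equil       0.3921     0.0671    0.02157     0.3594
  solve Keq expr → x = 0.00249; check Q = 3.2860e+05
Then change container volume by factor 1.25 (V_new/V_old).
Step 3:
                   J          L          D          X
  Initial     0.3137    0.05368    0.01726     0.2875
  Change     0.01379    0.01379   0.004595   -0.00919
  Equil       0.3275    0.06747    0.02185     0.2783
  solve Keq expr → x = -0.004595; check Q = 3.2860e+05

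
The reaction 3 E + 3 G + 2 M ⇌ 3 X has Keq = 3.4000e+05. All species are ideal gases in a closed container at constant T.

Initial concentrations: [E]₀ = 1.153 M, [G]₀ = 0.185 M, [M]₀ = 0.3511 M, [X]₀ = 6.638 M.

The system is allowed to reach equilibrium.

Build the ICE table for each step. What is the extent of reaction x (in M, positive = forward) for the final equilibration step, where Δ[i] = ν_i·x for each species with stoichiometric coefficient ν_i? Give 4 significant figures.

Q₀ = 2.4448e+05 vs Keq = 3.4000e+05 ⇒ Q<K, forward
Step 1:
                  E         G         M         X
  Initial     1.153     0.185    0.3511     6.638
  Change   -0.01387  -0.01387 -0.009248   0.01387
  Equil       1.139    0.1711    0.3419     6.652
  solve Keq expr → x = 0.004624; check Q = 3.4000e+05

x = 0.004624 M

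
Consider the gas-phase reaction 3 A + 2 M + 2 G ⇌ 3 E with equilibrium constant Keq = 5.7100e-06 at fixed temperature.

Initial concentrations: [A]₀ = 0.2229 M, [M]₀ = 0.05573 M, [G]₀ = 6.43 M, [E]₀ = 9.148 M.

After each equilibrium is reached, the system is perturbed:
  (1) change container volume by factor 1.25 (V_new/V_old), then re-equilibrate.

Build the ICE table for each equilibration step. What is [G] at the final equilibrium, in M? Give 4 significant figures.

[G]_eq = 9.188 M

Q₀ = 5.3833e+05 vs Keq = 5.7100e-06 ⇒ Q>K, reverse
Step 1:
                   A          M          G          E
  Initial     0.2229    0.05573       6.43      9.148
  Change       7.227      4.818      4.818     -7.227
  Equil         7.45      4.873      11.25      1.921
  solve Keq expr → x = -2.409; check Q = 5.7100e-06
Then change container volume by factor 1.25 (V_new/V_old).
Step 2:
                   A          M          G          E
  Initial       5.96      3.899      8.998      1.537
  Change      0.2851       0.19       0.19    -0.2851
  Equil        6.245      4.089      9.188      1.252
  solve Keq expr → x = -0.09502; check Q = 5.7100e-06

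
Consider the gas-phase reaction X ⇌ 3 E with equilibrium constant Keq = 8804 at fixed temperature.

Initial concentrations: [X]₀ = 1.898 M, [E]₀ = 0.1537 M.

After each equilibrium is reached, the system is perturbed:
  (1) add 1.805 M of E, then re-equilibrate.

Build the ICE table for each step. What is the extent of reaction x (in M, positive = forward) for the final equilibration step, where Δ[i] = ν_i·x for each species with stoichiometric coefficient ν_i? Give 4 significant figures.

x = -0.02613 M

Q₀ = 0.001913 vs Keq = 8804 ⇒ Q<K, forward
Step 1:
                   X          E
  Initial      1.898     0.1537
  Change      -1.876      5.628
  Equil      0.02195      5.782
  solve Keq expr → x = 1.876; check Q = 8804
Then add 1.805 M of E.
Step 2:
                   X          E
  Initial    0.02195      7.587
  Change     0.02613   -0.07838
  Equil      0.04808      7.508
  solve Keq expr → x = -0.02613; check Q = 8804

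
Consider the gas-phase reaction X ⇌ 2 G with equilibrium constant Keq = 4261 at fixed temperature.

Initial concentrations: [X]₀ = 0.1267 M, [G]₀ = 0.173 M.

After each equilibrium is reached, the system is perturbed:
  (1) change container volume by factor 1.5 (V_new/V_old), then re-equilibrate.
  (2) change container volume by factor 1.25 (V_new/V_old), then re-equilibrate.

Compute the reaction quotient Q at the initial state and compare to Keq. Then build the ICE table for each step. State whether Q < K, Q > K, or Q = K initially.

Q₀ = 0.2362 vs Keq = 4261 ⇒ Q<K, forward
Step 1:
                    X           G
  I            0.1267       0.173
  C           -0.1267      0.2533
  E        4.2653e-05      0.4263
  solve Keq expr → x = 0.1267; check Q = 4261
Then change container volume by factor 1.5 (V_new/V_old).
Step 2:
                    X           G
  I        2.8435e-05      0.2842
  C       -9.4759e-06  1.8952e-05
  E        1.8959e-05      0.2842
  solve Keq expr → x = 9.4759e-06; check Q = 4261
Then change container volume by factor 1.25 (V_new/V_old).
Step 3:
                    X           G
  I        1.5168e-05      0.2274
  C       -3.0329e-06  6.0657e-06
  E        1.2135e-05      0.2274
  solve Keq expr → x = 3.0329e-06; check Q = 4261

Q₀ = 0.2362; Q < K (proceeds forward)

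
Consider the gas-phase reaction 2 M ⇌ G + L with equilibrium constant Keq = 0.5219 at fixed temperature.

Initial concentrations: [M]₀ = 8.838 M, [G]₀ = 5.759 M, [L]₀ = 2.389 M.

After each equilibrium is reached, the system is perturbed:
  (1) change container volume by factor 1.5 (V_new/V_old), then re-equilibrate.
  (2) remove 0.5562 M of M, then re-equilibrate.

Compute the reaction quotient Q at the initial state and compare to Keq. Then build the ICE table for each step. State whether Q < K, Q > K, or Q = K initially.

Q₀ = 0.1761; Q < K (proceeds forward)

Q₀ = 0.1761 vs Keq = 0.5219 ⇒ Q<K, forward
Step 1:
                  M         G         L
  Initial     8.838     5.759     2.389
  Change     -2.123     1.061     1.061
  Equil       6.715      6.82      3.45
  solve Keq expr → x = 1.061; check Q = 0.5219
Then change container volume by factor 1.5 (V_new/V_old).
Step 2:
                  M         G         L
  Initial     4.477     4.547       2.3
  Change          0         0         0
  Equil       4.477     4.547       2.3
  solve Keq expr → x = 0; check Q = 0.5219
Then remove 0.5562 M of M.
Step 3:
                  M         G         L
  Initial     3.921     4.547       2.3
  Change     0.3206   -0.1603   -0.1603
  Equil       4.241     4.387      2.14
  solve Keq expr → x = -0.1603; check Q = 0.5219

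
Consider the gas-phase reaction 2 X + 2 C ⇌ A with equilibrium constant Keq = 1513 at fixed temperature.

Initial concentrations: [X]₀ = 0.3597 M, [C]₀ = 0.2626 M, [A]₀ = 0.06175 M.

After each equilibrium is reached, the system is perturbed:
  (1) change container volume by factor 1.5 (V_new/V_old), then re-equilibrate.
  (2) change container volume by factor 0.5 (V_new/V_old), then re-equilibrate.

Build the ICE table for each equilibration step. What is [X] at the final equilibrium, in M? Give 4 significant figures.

[X]_eq = 0.1928 M

Q₀ = 6.921 vs Keq = 1513 ⇒ Q<K, forward
Step 1:
                   X          C          A
  Initial     0.3597     0.2626    0.06175
  Change     -0.1986    -0.1986    0.09929
  Equil       0.1611    0.06403      0.161
  solve Keq expr → x = 0.09929; check Q = 1513
Then change container volume by factor 1.5 (V_new/V_old).
Step 2:
                   X          C          A
  Initial     0.1074    0.04269     0.1074
  Change     0.02016    0.02016   -0.01008
  Equil       0.1276    0.06285    0.09728
  solve Keq expr → x = -0.01008; check Q = 1513
Then change container volume by factor 0.5 (V_new/V_old).
Step 3:
                   X          C          A
  Initial     0.2552     0.1257     0.1946
  Change    -0.06235   -0.06235    0.03117
  Equil       0.1928    0.06335     0.2257
  solve Keq expr → x = 0.03117; check Q = 1513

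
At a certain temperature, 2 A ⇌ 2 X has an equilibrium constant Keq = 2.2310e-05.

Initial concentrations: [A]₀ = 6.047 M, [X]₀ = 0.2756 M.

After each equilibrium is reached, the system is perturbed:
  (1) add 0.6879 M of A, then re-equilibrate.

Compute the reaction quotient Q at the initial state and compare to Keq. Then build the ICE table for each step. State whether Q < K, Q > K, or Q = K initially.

Q₀ = 0.002077 vs Keq = 2.2310e-05 ⇒ Q>K, reverse
Step 1:
                  A         X
  Initial     6.047    0.2756
  Change     0.2459   -0.2459
  Equil       6.293   0.02972
  solve Keq expr → x = -0.1229; check Q = 2.2310e-05
Then add 0.6879 M of A.
Step 2:
                  A         X
  Initial     6.981   0.02972
  Change  -0.003234  0.003234
  Equil       6.978   0.03296
  solve Keq expr → x = 0.001617; check Q = 2.2310e-05

Q₀ = 0.002077; Q > K (proceeds reverse)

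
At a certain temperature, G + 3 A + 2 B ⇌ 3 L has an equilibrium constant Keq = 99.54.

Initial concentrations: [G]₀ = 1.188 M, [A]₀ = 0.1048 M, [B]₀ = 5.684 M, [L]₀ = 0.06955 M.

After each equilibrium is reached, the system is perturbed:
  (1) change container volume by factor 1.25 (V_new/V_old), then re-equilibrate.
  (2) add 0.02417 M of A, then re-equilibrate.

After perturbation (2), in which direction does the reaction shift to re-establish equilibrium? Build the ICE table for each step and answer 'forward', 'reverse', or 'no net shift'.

Q₀ = 0.007615 vs Keq = 99.54 ⇒ Q<K, forward
Step 1:
                   G          A          B          L
  Initial      1.188     0.1048      5.684    0.06955
  Change    -0.03139   -0.09416   -0.06277    0.09416
  Equil        1.157    0.01064      5.621     0.1637
  solve Keq expr → x = 0.03139; check Q = 99.54
Then change container volume by factor 1.25 (V_new/V_old).
Step 2:
                   G          A          B          L
  Initial     0.9253   0.008515      4.497      0.131
  Change  6.5489e-04   0.001965    0.00131  -0.001965
  Equil       0.9259    0.01048      4.498      0.129
  solve Keq expr → x = -6.5489e-04; check Q = 99.54
Then add 0.02417 M of A.
Step 3:
                   G          A          B          L
  Initial     0.9259    0.03465      4.498      0.129
  Change   -0.007433    -0.0223   -0.01487     0.0223
  Equil       0.9185    0.01235      4.483     0.1513
  solve Keq expr → x = 0.007433; check Q = 99.54

Direction: forward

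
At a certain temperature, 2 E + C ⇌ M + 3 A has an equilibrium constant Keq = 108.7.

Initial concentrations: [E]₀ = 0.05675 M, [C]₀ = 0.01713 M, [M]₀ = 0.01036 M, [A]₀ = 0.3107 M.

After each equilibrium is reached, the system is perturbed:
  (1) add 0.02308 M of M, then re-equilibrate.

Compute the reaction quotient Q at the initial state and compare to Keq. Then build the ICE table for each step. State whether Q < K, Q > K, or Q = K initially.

Q₀ = 5.632; Q < K (proceeds forward)

Q₀ = 5.632 vs Keq = 108.7 ⇒ Q<K, forward
Step 1:
                    E           C           M           A
  init        0.05675     0.01713     0.01036      0.3107
  Δ          -0.02157    -0.01078     0.01078     0.03235
  eq          0.03518    0.006345     0.02114      0.3431
  solve Keq expr → x = 0.01078; check Q = 108.7
Then add 0.02308 M of M.
Step 2:
                    E           C           M           A
  init        0.03518    0.006345     0.04422      0.3431
  Δ          0.005117    0.002559   -0.002559   -0.007676
  eq           0.0403    0.008904     0.04167      0.3354
  solve Keq expr → x = -0.002559; check Q = 108.7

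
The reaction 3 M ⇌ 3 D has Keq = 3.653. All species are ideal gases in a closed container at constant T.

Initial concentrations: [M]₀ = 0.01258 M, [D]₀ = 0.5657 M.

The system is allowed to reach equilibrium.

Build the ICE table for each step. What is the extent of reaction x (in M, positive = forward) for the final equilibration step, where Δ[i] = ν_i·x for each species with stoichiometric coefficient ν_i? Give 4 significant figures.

Q₀ = 9.0932e+04 vs Keq = 3.653 ⇒ Q>K, reverse
Step 1:
                   M          D
  I          0.01258     0.5657
  C           0.2151    -0.2151
  E           0.2277     0.3506
  solve Keq expr → x = -0.07169; check Q = 3.653

x = -0.07169 M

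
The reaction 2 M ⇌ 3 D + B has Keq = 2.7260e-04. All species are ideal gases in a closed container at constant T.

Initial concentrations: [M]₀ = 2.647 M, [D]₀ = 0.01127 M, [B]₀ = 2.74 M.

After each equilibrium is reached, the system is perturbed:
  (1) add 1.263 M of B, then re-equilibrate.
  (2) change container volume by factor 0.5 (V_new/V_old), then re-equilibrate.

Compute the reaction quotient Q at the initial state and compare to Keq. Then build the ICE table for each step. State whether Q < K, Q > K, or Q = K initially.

Q₀ = 5.5978e-07 vs Keq = 2.7260e-04 ⇒ Q<K, forward
Step 1:
                    M           D           B
  init          2.647     0.01127        2.74
  Δ          -0.05066     0.07599     0.02533
  eq            2.596     0.08726       2.765
  solve Keq expr → x = 0.02533; check Q = 2.7260e-04
Then add 1.263 M of B.
Step 2:
                    M           D           B
  init          2.596     0.08726       4.028
  Δ          0.006753    -0.01013   -0.003376
  eq            2.603     0.07713       4.025
  solve Keq expr → x = -0.003376; check Q = 2.7260e-04
Then change container volume by factor 0.5 (V_new/V_old).
Step 3:
                    M           D           B
  init          5.206      0.1543        8.05
  Δ           0.03769    -0.05654    -0.01885
  eq            5.244     0.09773       8.031
  solve Keq expr → x = -0.01885; check Q = 2.7260e-04

Q₀ = 5.5978e-07; Q < K (proceeds forward)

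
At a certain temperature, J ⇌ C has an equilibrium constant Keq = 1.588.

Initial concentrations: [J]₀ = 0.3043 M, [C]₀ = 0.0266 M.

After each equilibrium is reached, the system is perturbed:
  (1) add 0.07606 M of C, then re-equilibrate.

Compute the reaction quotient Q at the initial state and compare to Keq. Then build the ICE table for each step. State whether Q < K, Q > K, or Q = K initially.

Q₀ = 0.08741; Q < K (proceeds forward)

Q₀ = 0.08741 vs Keq = 1.588 ⇒ Q<K, forward
Step 1:
                  J         C
  Initial    0.3043    0.0266
  Change    -0.1764    0.1764
  Equil      0.1279     0.203
  solve Keq expr → x = 0.1764; check Q = 1.588
Then add 0.07606 M of C.
Step 2:
                  J         C
  Initial    0.1279    0.2791
  Change    0.02939  -0.02939
  Equil      0.1572    0.2497
  solve Keq expr → x = -0.02939; check Q = 1.588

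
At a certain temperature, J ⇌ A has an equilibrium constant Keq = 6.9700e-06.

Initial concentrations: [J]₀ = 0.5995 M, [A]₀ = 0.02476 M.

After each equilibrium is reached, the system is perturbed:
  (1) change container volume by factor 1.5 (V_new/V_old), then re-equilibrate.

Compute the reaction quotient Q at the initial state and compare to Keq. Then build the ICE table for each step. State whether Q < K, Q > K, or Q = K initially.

Q₀ = 0.0413; Q > K (proceeds reverse)

Q₀ = 0.0413 vs Keq = 6.9700e-06 ⇒ Q>K, reverse
Step 1:
                  J         A
  Initial    0.5995   0.02476
  Change    0.02476  -0.02476
  Equil      0.6243 4.3511e-06
  solve Keq expr → x = -0.02476; check Q = 6.9700e-06
Then change container volume by factor 1.5 (V_new/V_old).
Step 2:
                  J         A
  Initial    0.4162 2.9007e-06
  Change          0         0
  Equil      0.4162 2.9007e-06
  solve Keq expr → x = 0; check Q = 6.9700e-06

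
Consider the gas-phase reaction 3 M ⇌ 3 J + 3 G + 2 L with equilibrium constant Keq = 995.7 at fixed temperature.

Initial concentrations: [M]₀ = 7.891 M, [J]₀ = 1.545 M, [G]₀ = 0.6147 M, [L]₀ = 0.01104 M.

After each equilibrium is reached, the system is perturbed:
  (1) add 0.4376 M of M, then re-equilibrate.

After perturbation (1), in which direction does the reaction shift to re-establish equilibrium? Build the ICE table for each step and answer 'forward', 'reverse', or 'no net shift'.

Q₀ = 2.1248e-07 vs Keq = 995.7 ⇒ Q<K, forward
Step 1:
                    M           J           G           L
  init          7.891       1.545      0.6147     0.01104
  Δ            -3.712       3.712       3.712       2.475
  eq            4.179       5.257       4.326       2.486
  solve Keq expr → x = 1.237; check Q = 995.7
Then add 0.4376 M of M.
Step 2:
                    M           J           G           L
  init          4.617       5.257       4.326       2.486
  Δ           -0.1227      0.1227      0.1227     0.08182
  eq            4.494        5.38       4.449       2.567
  solve Keq expr → x = 0.04091; check Q = 995.7

Direction: forward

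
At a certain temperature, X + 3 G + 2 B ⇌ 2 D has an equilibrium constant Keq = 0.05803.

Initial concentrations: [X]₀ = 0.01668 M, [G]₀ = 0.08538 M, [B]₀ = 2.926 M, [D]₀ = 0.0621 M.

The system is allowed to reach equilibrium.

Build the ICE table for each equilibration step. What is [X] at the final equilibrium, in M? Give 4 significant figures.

[X]_eq = 0.04281 M

Q₀ = 43.39 vs Keq = 0.05803 ⇒ Q>K, reverse
Step 1:
                   X          G          B          D
  Initial    0.01668    0.08538      2.926     0.0621
  Change     0.02613    0.07839    0.05226   -0.05226
  Equil      0.04281     0.1638      2.978   0.009838
  solve Keq expr → x = -0.02613; check Q = 0.05803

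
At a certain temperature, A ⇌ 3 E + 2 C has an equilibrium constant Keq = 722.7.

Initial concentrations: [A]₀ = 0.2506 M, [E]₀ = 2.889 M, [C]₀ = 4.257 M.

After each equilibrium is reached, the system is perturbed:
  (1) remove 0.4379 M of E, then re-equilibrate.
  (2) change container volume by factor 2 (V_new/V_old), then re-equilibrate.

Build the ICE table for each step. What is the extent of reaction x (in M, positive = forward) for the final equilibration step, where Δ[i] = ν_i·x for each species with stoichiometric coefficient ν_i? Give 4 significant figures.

Q₀ = 1744 vs Keq = 722.7 ⇒ Q>K, reverse
Step 1:
                  A         E         C
  init       0.2506     2.889     4.257
  Δ          0.1164   -0.3493   -0.2329
  eq          0.367      2.54     4.024
  solve Keq expr → x = -0.1164; check Q = 722.7
Then remove 0.4379 M of E.
Step 2:
                  A         E         C
  init        0.367     2.102     4.024
  Δ        -0.07025    0.2108    0.1405
  eq         0.2968     2.313     4.165
  solve Keq expr → x = 0.07025; check Q = 722.7
Then change container volume by factor 2 (V_new/V_old).
Step 3:
                  A         E         C
  init       0.1484     1.156     2.082
  Δ          -0.122     0.366     0.244
  eq        0.02641     1.522     2.326
  solve Keq expr → x = 0.122; check Q = 722.7

x = 0.122 M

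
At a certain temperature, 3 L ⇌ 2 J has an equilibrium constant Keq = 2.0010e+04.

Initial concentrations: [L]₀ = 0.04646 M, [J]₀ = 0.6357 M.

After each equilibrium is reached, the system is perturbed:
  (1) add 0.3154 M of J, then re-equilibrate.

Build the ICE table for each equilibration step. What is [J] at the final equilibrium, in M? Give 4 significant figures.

[J]_eq = 0.9582 M

Q₀ = 4030 vs Keq = 2.0010e+04 ⇒ Q<K, forward
Step 1:
                    L           J
  init        0.04646      0.6357
  Δ          -0.01887     0.01258
  eq          0.02759      0.6483
  solve Keq expr → x = 0.00629; check Q = 2.0010e+04
Then add 0.3154 M of J.
Step 2:
                    L           J
  init        0.02759      0.9637
  Δ           0.00821   -0.005473
  eq           0.0358      0.9582
  solve Keq expr → x = -0.002737; check Q = 2.0010e+04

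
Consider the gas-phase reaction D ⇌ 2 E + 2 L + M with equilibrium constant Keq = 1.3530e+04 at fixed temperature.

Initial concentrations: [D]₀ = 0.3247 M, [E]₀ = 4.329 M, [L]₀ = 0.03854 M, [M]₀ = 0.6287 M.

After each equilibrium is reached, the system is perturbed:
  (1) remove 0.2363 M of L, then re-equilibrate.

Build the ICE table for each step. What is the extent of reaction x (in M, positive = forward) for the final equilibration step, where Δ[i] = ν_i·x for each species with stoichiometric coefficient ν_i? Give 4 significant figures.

x = 4.6645e-04 M

Q₀ = 0.0539 vs Keq = 1.3530e+04 ⇒ Q<K, forward
Step 1:
                  D         E         L         M
  init       0.3247     4.329   0.03854    0.6287
  Δ         -0.3239    0.6478    0.6478    0.3239
  eq      8.2134e-04     4.977    0.6863    0.9526
  solve Keq expr → x = 0.3239; check Q = 1.3530e+04
Then remove 0.2363 M of L.
Step 2:
                  D         E         L         M
  init    8.2134e-04     4.977      0.45    0.9526
  Δ       -4.6645e-04 9.3290e-04 9.3290e-04 4.6645e-04
  eq      3.5489e-04     4.978    0.4509     0.953
  solve Keq expr → x = 4.6645e-04; check Q = 1.3530e+04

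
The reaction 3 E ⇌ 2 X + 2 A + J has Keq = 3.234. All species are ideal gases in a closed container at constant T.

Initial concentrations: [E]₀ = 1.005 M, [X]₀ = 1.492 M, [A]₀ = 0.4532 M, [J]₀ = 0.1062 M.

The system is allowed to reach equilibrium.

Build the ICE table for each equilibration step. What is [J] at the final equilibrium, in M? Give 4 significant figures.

[J]_eq = 0.2623 M

Q₀ = 0.04783 vs Keq = 3.234 ⇒ Q<K, forward
Step 1:
                  E         X         A         J
  init        1.005     1.492    0.4532    0.1062
  Δ         -0.4682    0.3122    0.3122    0.1561
  eq         0.5368     1.804    0.7654    0.2623
  solve Keq expr → x = 0.1561; check Q = 3.234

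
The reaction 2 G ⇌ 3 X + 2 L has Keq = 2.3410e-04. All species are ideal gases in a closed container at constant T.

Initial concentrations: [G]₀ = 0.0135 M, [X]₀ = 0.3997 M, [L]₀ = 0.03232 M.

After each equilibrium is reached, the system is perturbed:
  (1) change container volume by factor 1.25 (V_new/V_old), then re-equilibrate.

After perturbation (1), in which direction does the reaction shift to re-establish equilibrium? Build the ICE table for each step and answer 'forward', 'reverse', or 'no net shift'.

Q₀ = 0.366 vs Keq = 2.3410e-04 ⇒ Q>K, reverse
Step 1:
                  G         X         L
  Initial    0.0135    0.3997   0.03232
  Change    0.02924  -0.04386  -0.02924
  Equil     0.04274    0.3558  0.003081
  solve Keq expr → x = -0.01462; check Q = 2.3410e-04
Then change container volume by factor 1.25 (V_new/V_old).
Step 2:
                  G         X         L
  Initial   0.03419    0.2847  0.002465
  Change  -8.6926e-04  0.001304 8.6926e-04
  Equil     0.03332     0.286  0.003334
  solve Keq expr → x = 4.3463e-04; check Q = 2.3410e-04

Direction: forward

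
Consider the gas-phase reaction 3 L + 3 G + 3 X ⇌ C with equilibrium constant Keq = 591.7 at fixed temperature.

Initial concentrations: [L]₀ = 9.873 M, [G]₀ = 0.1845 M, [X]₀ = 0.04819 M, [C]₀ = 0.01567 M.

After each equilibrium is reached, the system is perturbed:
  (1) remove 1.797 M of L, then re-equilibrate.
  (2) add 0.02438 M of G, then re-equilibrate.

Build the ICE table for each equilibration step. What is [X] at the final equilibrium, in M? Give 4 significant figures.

Q₀ = 23.17 vs Keq = 591.7 ⇒ Q<K, forward
Step 1:
                  L         G         X         C
  init        9.873    0.1845   0.04819   0.01567
  Δ        -0.02606  -0.02606  -0.02606  0.008686
  eq          9.847    0.1584   0.02213   0.02436
  solve Keq expr → x = 0.008686; check Q = 591.7
Then remove 1.797 M of L.
Step 2:
                  L         G         X         C
  init         8.05    0.1584   0.02213   0.02436
  Δ        0.003821  0.003821  0.003821 -0.001274
  eq          8.054    0.1623   0.02595   0.02308
  solve Keq expr → x = -0.001274; check Q = 591.7
Then add 0.02438 M of G.
Step 3:
                  L         G         X         C
  init        8.054    0.1866   0.02595   0.02308
  Δ       -0.002746 -0.002746 -0.002746 9.1544e-04
  eq          8.051    0.1839   0.02321     0.024
  solve Keq expr → x = 9.1544e-04; check Q = 591.7

[X]_eq = 0.02321 M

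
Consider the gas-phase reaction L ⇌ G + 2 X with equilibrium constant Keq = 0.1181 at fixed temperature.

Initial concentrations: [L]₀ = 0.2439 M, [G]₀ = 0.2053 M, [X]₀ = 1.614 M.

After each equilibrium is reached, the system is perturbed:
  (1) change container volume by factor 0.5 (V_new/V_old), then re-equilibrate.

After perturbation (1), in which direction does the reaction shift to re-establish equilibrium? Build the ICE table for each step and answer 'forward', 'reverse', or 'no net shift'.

Direction: reverse

Q₀ = 2.193 vs Keq = 0.1181 ⇒ Q>K, reverse
Step 1:
                    L           G           X
  I            0.2439      0.2053       1.614
  C            0.1744     -0.1744     -0.3489
  E            0.4183     0.03087       1.265
  solve Keq expr → x = -0.1744; check Q = 0.1181
Then change container volume by factor 0.5 (V_new/V_old).
Step 2:
                    L           G           X
  I            0.8367     0.06173        2.53
  C           0.04428    -0.04428    -0.08857
  E            0.8809     0.01745       2.442
  solve Keq expr → x = -0.04428; check Q = 0.1181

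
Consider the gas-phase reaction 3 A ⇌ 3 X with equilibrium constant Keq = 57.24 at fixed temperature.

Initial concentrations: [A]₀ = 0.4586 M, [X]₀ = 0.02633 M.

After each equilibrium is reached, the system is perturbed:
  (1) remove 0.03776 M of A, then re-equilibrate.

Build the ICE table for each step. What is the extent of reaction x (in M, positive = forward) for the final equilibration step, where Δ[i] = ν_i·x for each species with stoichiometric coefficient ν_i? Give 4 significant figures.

Q₀ = 1.8926e-04 vs Keq = 57.24 ⇒ Q<K, forward
Step 1:
                  A         X
  I          0.4586   0.02633
  C         -0.3587    0.3587
  E         0.09991     0.385
  solve Keq expr → x = 0.1196; check Q = 57.24
Then remove 0.03776 M of A.
Step 2:
                  A         X
  I         0.06215     0.385
  C         0.02998  -0.02998
  E         0.09213     0.355
  solve Keq expr → x = -0.009994; check Q = 57.24

x = -0.009994 M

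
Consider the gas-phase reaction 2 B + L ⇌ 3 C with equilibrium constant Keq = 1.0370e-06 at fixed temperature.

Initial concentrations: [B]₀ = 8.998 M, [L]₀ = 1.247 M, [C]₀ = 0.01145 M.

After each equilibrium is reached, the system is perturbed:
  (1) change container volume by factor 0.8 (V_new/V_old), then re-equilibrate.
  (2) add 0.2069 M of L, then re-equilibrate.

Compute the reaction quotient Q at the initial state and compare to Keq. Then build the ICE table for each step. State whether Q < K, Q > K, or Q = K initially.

Q₀ = 1.4868e-08 vs Keq = 1.0370e-06 ⇒ Q<K, forward
Step 1:
                    B           L           C
  Initial       8.998       1.247     0.01145
  Change     -0.02363    -0.01182     0.03545
  Equil         8.974       1.235      0.0469
  solve Keq expr → x = 0.01182; check Q = 1.0370e-06
Then change container volume by factor 0.8 (V_new/V_old).
Step 2:
                    B           L           C
  Initial       11.22       1.544     0.05862
  Change            0           0           0
  Equil         11.22       1.544     0.05862
  solve Keq expr → x = 0; check Q = 1.0370e-06
Then add 0.2069 M of L.
Step 3:
                    B           L           C
  Initial       11.22       1.751     0.05862
  Change    -0.001663 -8.3133e-04    0.002494
  Equil         11.22        1.75     0.06112
  solve Keq expr → x = 8.3133e-04; check Q = 1.0370e-06

Q₀ = 1.4868e-08; Q < K (proceeds forward)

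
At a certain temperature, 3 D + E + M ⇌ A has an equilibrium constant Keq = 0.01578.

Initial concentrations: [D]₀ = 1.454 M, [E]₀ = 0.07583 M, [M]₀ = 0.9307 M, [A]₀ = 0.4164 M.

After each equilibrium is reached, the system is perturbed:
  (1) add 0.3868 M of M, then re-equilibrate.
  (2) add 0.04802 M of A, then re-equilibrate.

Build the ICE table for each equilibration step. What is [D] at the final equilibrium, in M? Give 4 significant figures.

[D]_eq = 2.415 M

Q₀ = 1.919 vs Keq = 0.01578 ⇒ Q>K, reverse
Step 1:
                  D         E         M         A
  init        1.454   0.07583    0.9307    0.4164
  Δ           0.937    0.3123    0.3123   -0.3123
  eq          2.391    0.3882     1.243    0.1041
  solve Keq expr → x = -0.3123; check Q = 0.01578
Then add 0.3868 M of M.
Step 2:
                  D         E         M         A
  init        2.391    0.3882      1.63    0.1041
  Δ        -0.05094  -0.01698  -0.01698   0.01698
  eq           2.34    0.3712     1.613     0.121
  solve Keq expr → x = 0.01698; check Q = 0.01578
Then add 0.04802 M of A.
Step 3:
                  D         E         M         A
  init         2.34    0.3712     1.613    0.1691
  Δ         0.07476   0.02492   0.02492  -0.02492
  eq          2.415    0.3961     1.638    0.1441
  solve Keq expr → x = -0.02492; check Q = 0.01578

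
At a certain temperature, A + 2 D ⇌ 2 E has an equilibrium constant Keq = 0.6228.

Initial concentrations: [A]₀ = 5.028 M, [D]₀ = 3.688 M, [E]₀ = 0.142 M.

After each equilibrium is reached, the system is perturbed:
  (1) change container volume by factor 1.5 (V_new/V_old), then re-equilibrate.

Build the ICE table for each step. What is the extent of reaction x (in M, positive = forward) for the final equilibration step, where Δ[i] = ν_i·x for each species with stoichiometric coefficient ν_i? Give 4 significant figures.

Q₀ = 2.9485e-04 vs Keq = 0.6228 ⇒ Q<K, forward
Step 1:
                  A         D         E
  init        5.028     3.688     0.142
  Δ          -1.097    -2.195     2.195
  eq          3.931     1.493     2.337
  solve Keq expr → x = 1.097; check Q = 0.6228
Then change container volume by factor 1.5 (V_new/V_old).
Step 2:
                  A         D         E
  init         2.62    0.9956     1.558
  Δ         0.05924    0.1185   -0.1185
  eq           2.68     1.114     1.439
  solve Keq expr → x = -0.05924; check Q = 0.6228

x = -0.05924 M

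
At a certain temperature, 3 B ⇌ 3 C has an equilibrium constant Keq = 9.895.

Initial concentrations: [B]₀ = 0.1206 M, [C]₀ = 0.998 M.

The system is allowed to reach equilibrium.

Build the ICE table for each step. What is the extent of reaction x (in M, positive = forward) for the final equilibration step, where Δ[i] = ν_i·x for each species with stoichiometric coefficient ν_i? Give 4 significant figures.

x = -0.07829 M

Q₀ = 566.7 vs Keq = 9.895 ⇒ Q>K, reverse
Step 1:
                    B           C
  I            0.1206       0.998
  C            0.2349     -0.2349
  E            0.3555      0.7631
  solve Keq expr → x = -0.07829; check Q = 9.895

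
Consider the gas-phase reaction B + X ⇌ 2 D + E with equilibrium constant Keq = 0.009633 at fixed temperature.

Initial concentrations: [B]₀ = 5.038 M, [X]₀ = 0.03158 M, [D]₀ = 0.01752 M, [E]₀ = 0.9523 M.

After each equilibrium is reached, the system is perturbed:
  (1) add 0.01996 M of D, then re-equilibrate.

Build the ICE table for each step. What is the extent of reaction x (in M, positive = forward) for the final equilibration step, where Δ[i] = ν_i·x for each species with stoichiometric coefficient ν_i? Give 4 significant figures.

x = -0.007364 M

Q₀ = 0.001837 vs Keq = 0.009633 ⇒ Q<K, forward
Step 1:
                    B           X           D           E
  Initial       5.038     0.03158     0.01752      0.9523
  Change    -0.008353   -0.008353     0.01671    0.008353
  Equil          5.03     0.02323     0.03423      0.9607
  solve Keq expr → x = 0.008353; check Q = 0.009633
Then add 0.01996 M of D.
Step 2:
                    B           X           D           E
  Initial        5.03     0.02323     0.05419      0.9607
  Change     0.007364    0.007364    -0.01473   -0.007364
  Equil         5.037     0.03059     0.03946      0.9533
  solve Keq expr → x = -0.007364; check Q = 0.009633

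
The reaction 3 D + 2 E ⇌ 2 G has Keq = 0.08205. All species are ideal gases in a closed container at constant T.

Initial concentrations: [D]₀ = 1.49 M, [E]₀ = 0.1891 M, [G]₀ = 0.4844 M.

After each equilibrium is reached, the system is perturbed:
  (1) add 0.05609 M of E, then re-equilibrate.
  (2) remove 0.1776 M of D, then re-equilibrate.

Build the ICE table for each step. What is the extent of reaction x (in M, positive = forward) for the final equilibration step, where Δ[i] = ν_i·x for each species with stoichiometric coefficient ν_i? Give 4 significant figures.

Q₀ = 1.984 vs Keq = 0.08205 ⇒ Q>K, reverse
Step 1:
                   D          E          G
  I             1.49     0.1891     0.4844
  C           0.3129     0.2086    -0.2086
  E            1.803     0.3977     0.2758
  solve Keq expr → x = -0.1043; check Q = 0.08205
Then add 0.05609 M of E.
Step 2:
                   D          E          G
  I            1.803     0.4538     0.2758
  C         -0.02821    -0.0188     0.0188
  E            1.775      0.435     0.2946
  solve Keq expr → x = 0.009402; check Q = 0.08205
Then remove 0.1776 M of D.
Step 3:
                   D          E          G
  I            1.597      0.435     0.2946
  C          0.03311    0.02207   -0.02207
  E             1.63     0.4571     0.2725
  solve Keq expr → x = -0.01104; check Q = 0.08205

x = -0.01104 M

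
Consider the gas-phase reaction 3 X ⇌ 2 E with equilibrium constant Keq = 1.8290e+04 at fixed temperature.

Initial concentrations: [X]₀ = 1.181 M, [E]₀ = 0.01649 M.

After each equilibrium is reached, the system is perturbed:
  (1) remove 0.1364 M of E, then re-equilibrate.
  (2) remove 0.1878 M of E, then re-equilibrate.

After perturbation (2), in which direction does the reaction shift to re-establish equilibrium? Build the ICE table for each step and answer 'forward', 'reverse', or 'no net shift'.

Direction: forward

Q₀ = 1.6508e-04 vs Keq = 1.8290e+04 ⇒ Q<K, forward
Step 1:
                  X         E
  init        1.181   0.01649
  Δ          -1.149    0.7659
  eq        0.03222    0.7823
  solve Keq expr → x = 0.3829; check Q = 1.8290e+04
Then remove 0.1364 M of E.
Step 2:
                  X         E
  init      0.03222    0.6459
  Δ        -0.00379  0.002527
  eq        0.02844    0.6485
  solve Keq expr → x = 0.001263; check Q = 1.8290e+04
Then remove 0.1878 M of E.
Step 3:
                  X         E
  init      0.02844    0.4607
  Δ       -0.005673  0.003782
  eq        0.02276    0.4644
  solve Keq expr → x = 0.001891; check Q = 1.8290e+04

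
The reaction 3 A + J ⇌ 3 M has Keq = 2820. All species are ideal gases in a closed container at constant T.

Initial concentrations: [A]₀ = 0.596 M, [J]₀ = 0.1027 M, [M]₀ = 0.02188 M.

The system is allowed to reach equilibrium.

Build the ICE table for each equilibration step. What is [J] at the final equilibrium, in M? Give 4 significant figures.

[J]_eq = 5.1799e-04 M

Q₀ = 4.8176e-04 vs Keq = 2820 ⇒ Q<K, forward
Step 1:
                  A         J         M
  Initial     0.596    0.1027   0.02188
  Change    -0.3065   -0.1022    0.3065
  Equil      0.2895 5.1799e-04    0.3284
  solve Keq expr → x = 0.1022; check Q = 2820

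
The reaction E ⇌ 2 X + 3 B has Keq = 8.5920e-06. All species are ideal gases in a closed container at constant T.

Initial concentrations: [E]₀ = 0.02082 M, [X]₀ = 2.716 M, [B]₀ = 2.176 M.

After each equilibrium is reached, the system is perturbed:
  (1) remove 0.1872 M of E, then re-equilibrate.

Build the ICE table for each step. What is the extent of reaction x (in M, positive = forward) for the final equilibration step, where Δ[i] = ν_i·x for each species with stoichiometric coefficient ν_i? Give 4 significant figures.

Q₀ = 3651 vs Keq = 8.5920e-06 ⇒ Q>K, reverse
Step 1:
                    E           X           B
  I           0.02082       2.716       2.176
  C            0.7201       -1.44       -2.16
  E            0.7409       1.276     0.01576
  solve Keq expr → x = -0.7201; check Q = 8.5920e-06
Then remove 0.1872 M of E.
Step 2:
                    E           X           B
  I            0.5537       1.276     0.01576
  C        4.8209e-04 -9.6417e-04   -0.001446
  E            0.5542       1.275     0.01431
  solve Keq expr → x = -4.8209e-04; check Q = 8.5920e-06

x = -4.8209e-04 M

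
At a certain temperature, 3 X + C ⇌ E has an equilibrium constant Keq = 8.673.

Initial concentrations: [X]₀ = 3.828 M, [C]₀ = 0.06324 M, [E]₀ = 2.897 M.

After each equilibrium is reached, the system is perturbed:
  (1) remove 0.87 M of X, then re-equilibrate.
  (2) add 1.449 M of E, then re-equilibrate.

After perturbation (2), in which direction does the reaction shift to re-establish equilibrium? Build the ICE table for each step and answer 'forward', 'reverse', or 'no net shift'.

Q₀ = 0.8167 vs Keq = 8.673 ⇒ Q<K, forward
Step 1:
                    X           C           E
  I             3.828     0.06324       2.897
  C           -0.1689    -0.05629     0.05629
  E             3.659     0.00695       2.953
  solve Keq expr → x = 0.05629; check Q = 8.673
Then remove 0.87 M of X.
Step 2:
                    X           C           E
  I             2.789     0.00695       2.953
  C           0.02487    0.008288   -0.008288
  E             2.814     0.01524       2.945
  solve Keq expr → x = -0.008288; check Q = 8.673
Then add 1.449 M of E.
Step 3:
                    X           C           E
  I             2.814     0.01524       4.394
  C           0.02089    0.006964   -0.006964
  E             2.835      0.0222       4.387
  solve Keq expr → x = -0.006964; check Q = 8.673

Direction: reverse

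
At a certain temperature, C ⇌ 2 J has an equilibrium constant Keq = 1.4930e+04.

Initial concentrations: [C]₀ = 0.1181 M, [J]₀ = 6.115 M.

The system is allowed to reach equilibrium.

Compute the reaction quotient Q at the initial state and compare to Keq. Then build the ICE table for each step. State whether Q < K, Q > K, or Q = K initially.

Q₀ = 316.6 vs Keq = 1.4930e+04 ⇒ Q<K, forward
Step 1:
                  C         J
  Initial    0.1181     6.115
  Change    -0.1154    0.2308
  Equil    0.002697     6.346
  solve Keq expr → x = 0.1154; check Q = 1.4930e+04

Q₀ = 316.6; Q < K (proceeds forward)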